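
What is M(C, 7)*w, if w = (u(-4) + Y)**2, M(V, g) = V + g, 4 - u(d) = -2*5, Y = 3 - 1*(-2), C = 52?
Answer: 21299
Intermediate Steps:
Y = 5 (Y = 3 + 2 = 5)
u(d) = 14 (u(d) = 4 - (-2)*5 = 4 - 1*(-10) = 4 + 10 = 14)
w = 361 (w = (14 + 5)**2 = 19**2 = 361)
M(C, 7)*w = (52 + 7)*361 = 59*361 = 21299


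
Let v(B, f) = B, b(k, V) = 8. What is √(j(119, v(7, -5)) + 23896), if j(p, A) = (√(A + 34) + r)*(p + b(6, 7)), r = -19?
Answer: √(21483 + 127*√41) ≈ 149.32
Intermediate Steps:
j(p, A) = (-19 + √(34 + A))*(8 + p) (j(p, A) = (√(A + 34) - 19)*(p + 8) = (√(34 + A) - 19)*(8 + p) = (-19 + √(34 + A))*(8 + p))
√(j(119, v(7, -5)) + 23896) = √((-152 - 19*119 + 8*√(34 + 7) + 119*√(34 + 7)) + 23896) = √((-152 - 2261 + 8*√41 + 119*√41) + 23896) = √((-2413 + 127*√41) + 23896) = √(21483 + 127*√41)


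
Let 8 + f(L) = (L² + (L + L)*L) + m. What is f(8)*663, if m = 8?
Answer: 127296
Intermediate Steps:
f(L) = 3*L² (f(L) = -8 + ((L² + (L + L)*L) + 8) = -8 + ((L² + (2*L)*L) + 8) = -8 + ((L² + 2*L²) + 8) = -8 + (3*L² + 8) = -8 + (8 + 3*L²) = 3*L²)
f(8)*663 = (3*8²)*663 = (3*64)*663 = 192*663 = 127296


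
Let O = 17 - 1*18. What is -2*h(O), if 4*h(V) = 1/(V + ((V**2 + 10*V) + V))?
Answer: 1/22 ≈ 0.045455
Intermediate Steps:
O = -1 (O = 17 - 18 = -1)
h(V) = 1/(4*(V**2 + 12*V)) (h(V) = 1/(4*(V + ((V**2 + 10*V) + V))) = 1/(4*(V + (V**2 + 11*V))) = 1/(4*(V**2 + 12*V)))
-2*h(O) = -1/(2*(-1)*(12 - 1)) = -(-1)/(2*11) = -2*(-1/44) = 1/22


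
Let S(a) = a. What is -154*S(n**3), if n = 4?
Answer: -9856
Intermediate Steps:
-154*S(n**3) = -154*4**3 = -154*64 = -9856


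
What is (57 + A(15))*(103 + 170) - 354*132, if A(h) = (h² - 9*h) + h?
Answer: -2502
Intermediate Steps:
A(h) = h² - 8*h
(57 + A(15))*(103 + 170) - 354*132 = (57 + 15*(-8 + 15))*(103 + 170) - 354*132 = (57 + 15*7)*273 - 46728 = (57 + 105)*273 - 46728 = 162*273 - 46728 = 44226 - 46728 = -2502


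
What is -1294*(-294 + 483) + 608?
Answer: -243958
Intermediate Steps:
-1294*(-294 + 483) + 608 = -1294*189 + 608 = -244566 + 608 = -243958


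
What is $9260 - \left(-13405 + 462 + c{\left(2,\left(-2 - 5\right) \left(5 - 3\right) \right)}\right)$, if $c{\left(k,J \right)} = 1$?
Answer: $22202$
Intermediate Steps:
$9260 - \left(-13405 + 462 + c{\left(2,\left(-2 - 5\right) \left(5 - 3\right) \right)}\right) = 9260 + \left(13405 - \left(11 \cdot 42 + 1\right)\right) = 9260 + \left(13405 - \left(462 + 1\right)\right) = 9260 + \left(13405 - 463\right) = 9260 + 12942 = 22202$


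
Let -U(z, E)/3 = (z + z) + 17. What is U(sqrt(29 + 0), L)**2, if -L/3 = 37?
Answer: 3645 + 612*sqrt(29) ≈ 6940.7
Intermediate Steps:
L = -111 (L = -3*37 = -111)
U(z, E) = -51 - 6*z (U(z, E) = -3*((z + z) + 17) = -3*(2*z + 17) = -3*(17 + 2*z) = -51 - 6*z)
U(sqrt(29 + 0), L)**2 = (-51 - 6*sqrt(29 + 0))**2 = (-51 - 6*sqrt(29))**2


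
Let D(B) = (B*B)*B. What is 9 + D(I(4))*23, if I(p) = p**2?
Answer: 94217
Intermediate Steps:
D(B) = B**3 (D(B) = B**2*B = B**3)
9 + D(I(4))*23 = 9 + (4**2)**3*23 = 9 + 16**3*23 = 9 + 4096*23 = 9 + 94208 = 94217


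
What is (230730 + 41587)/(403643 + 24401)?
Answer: 272317/428044 ≈ 0.63619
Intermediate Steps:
(230730 + 41587)/(403643 + 24401) = 272317/428044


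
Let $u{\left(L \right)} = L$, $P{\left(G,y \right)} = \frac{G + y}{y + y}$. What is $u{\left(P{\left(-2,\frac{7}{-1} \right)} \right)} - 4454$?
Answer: $- \frac{62347}{14} \approx -4453.4$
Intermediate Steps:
$P{\left(G,y \right)} = \frac{G + y}{2 y}$
$u{\left(P{\left(-2,\frac{7}{-1} \right)} \right)} - 4454 = \frac{-2 + \frac{7}{-1}}{2 \frac{7}{-1}} - 4454 = \frac{-2 + 7 \left(-1\right)}{2 \cdot 7 \left(-1\right)} - 4454 = \frac{-2 - 7}{2 \left(-7\right)} - 4454 = \frac{1}{2} \left(- \frac{1}{7}\right) \left(-9\right) - 4454 = \frac{9}{14} - 4454 = - \frac{62347}{14}$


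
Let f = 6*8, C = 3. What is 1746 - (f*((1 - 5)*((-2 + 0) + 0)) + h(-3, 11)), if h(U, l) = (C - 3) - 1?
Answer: 1363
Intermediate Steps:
h(U, l) = -1 (h(U, l) = (3 - 3) - 1 = 0 - 1 = -1)
f = 48
1746 - (f*((1 - 5)*((-2 + 0) + 0)) + h(-3, 11)) = 1746 - (48*((1 - 5)*((-2 + 0) + 0)) - 1) = 1746 - (48*(-4*(-2 + 0)) - 1) = 1746 - (48*(-4*(-2)) - 1) = 1746 - (48*8 - 1) = 1746 - (384 - 1) = 1746 - 1*383 = 1746 - 383 = 1363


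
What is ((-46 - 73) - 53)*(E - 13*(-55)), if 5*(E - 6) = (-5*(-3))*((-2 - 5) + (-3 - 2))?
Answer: -117820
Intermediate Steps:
E = -30 (E = 6 + ((-5*(-3))*((-2 - 5) + (-3 - 2)))/5 = 6 + (15*(-7 - 5))/5 = 6 + (15*(-12))/5 = 6 + (1/5)*(-180) = 6 - 36 = -30)
((-46 - 73) - 53)*(E - 13*(-55)) = ((-46 - 73) - 53)*(-30 - 13*(-55)) = (-119 - 53)*(-30 + 715) = -172*685 = -117820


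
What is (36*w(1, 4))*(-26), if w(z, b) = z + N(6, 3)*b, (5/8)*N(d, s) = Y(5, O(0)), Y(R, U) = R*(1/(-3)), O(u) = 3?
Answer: 9048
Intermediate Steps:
Y(R, U) = -R/3 (Y(R, U) = R*(1*(-⅓)) = R*(-⅓) = -R/3)
N(d, s) = -8/3 (N(d, s) = 8*(-⅓*5)/5 = (8/5)*(-5/3) = -8/3)
w(z, b) = z - 8*b/3
(36*w(1, 4))*(-26) = (36*(1 - 8/3*4))*(-26) = (36*(1 - 32/3))*(-26) = (36*(-29/3))*(-26) = -348*(-26) = 9048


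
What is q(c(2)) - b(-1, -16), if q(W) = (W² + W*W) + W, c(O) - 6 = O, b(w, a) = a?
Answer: 152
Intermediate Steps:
c(O) = 6 + O
q(W) = W + 2*W² (q(W) = (W² + W²) + W = 2*W² + W = W + 2*W²)
q(c(2)) - b(-1, -16) = (6 + 2)*(1 + 2*(6 + 2)) - 1*(-16) = 8*(1 + 2*8) + 16 = 8*(1 + 16) + 16 = 8*17 + 16 = 136 + 16 = 152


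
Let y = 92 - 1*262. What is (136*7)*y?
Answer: -161840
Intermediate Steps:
y = -170 (y = 92 - 262 = -170)
(136*7)*y = (136*7)*(-170) = 952*(-170) = -161840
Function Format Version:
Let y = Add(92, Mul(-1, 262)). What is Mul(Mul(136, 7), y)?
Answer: -161840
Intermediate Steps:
y = -170 (y = Add(92, -262) = -170)
Mul(Mul(136, 7), y) = Mul(Mul(136, 7), -170) = Mul(952, -170) = -161840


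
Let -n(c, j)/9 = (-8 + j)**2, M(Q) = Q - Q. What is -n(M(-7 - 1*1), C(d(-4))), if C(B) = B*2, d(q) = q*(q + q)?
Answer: 28224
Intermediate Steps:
d(q) = 2*q**2 (d(q) = q*(2*q) = 2*q**2)
C(B) = 2*B
M(Q) = 0
n(c, j) = -9*(-8 + j)**2
-n(M(-7 - 1*1), C(d(-4))) = -(-9)*(-8 + 2*(2*(-4)**2))**2 = -(-9)*(-8 + 2*(2*16))**2 = -(-9)*(-8 + 2*32)**2 = -(-9)*(-8 + 64)**2 = -(-9)*56**2 = -(-9)*3136 = -1*(-28224) = 28224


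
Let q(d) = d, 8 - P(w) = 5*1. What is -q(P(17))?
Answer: -3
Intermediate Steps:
P(w) = 3 (P(w) = 8 - 5 = 3)
-q(P(17)) = -1*3 = -3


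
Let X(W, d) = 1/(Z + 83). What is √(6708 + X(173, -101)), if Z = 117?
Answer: √2683202/20 ≈ 81.902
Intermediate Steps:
X(W, d) = 1/200 (X(W, d) = 1/(117 + 83) = 1/200)
√(6708 + X(173, -101)) = √(6708 + 1/200) = √(1341601/200) = √2683202/20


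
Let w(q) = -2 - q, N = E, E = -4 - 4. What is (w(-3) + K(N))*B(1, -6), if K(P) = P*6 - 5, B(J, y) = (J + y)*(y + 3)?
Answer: -780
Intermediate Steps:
E = -8
N = -8
B(J, y) = (3 + y)*(J + y) (B(J, y) = (J + y)*(3 + y) = (3 + y)*(J + y))
K(P) = -5 + 6*P (K(P) = 6*P - 5 = -5 + 6*P)
(w(-3) + K(N))*B(1, -6) = ((-2 - 1*(-3)) + (-5 + 6*(-8)))*((-6)² + 3*1 + 3*(-6) + 1*(-6)) = ((-2 + 3) + (-5 - 48))*(36 + 3 - 18 - 6) = (1 - 53)*15 = -52*15 = -780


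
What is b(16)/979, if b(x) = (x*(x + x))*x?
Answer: 8192/979 ≈ 8.3677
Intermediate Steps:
b(x) = 2*x³ (b(x) = (x*(2*x))*x = (2*x²)*x = 2*x³)
b(16)/979 = (2*16³)/979 = (2*4096)*(1/979) = 8192*(1/979) = 8192/979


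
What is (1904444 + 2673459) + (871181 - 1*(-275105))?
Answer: 5724189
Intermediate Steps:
(1904444 + 2673459) + (871181 - 1*(-275105)) = 4577903 + (871181 + 275105) = 4577903 + 1146286 = 5724189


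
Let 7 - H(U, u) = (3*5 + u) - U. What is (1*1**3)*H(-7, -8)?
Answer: -7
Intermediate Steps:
H(U, u) = -8 + U - u (H(U, u) = 7 - ((3*5 + u) - U) = 7 - ((15 + u) - U) = 7 - (15 + u - U) = 7 + (-15 + U - u) = -8 + U - u)
(1*1**3)*H(-7, -8) = (1*1**3)*(-8 - 7 - 1*(-8)) = (1*1)*(-8 - 7 + 8) = 1*(-7) = -7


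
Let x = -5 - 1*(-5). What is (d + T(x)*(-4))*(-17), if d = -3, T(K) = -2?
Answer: -85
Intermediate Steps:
x = 0 (x = -5 + 5 = 0)
(d + T(x)*(-4))*(-17) = (-3 - 2*(-4))*(-17) = (-3 + 8)*(-17) = 5*(-17) = -85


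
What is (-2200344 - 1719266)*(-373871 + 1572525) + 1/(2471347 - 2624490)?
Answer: -719505049993126421/153143 ≈ -4.6983e+12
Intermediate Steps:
(-2200344 - 1719266)*(-373871 + 1572525) + 1/(2471347 - 2624490) = -3919610*1198654 + 1/(-153143) = -4698256204940 - 1/153143 = -719505049993126421/153143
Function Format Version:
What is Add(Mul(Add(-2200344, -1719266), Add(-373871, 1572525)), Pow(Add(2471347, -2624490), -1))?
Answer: Rational(-719505049993126421, 153143) ≈ -4.6983e+12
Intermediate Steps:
Add(Mul(Add(-2200344, -1719266), Add(-373871, 1572525)), Pow(Add(2471347, -2624490), -1)) = Add(Mul(-3919610, 1198654), Pow(-153143, -1)) = Add(-4698256204940, Rational(-1, 153143)) = Rational(-719505049993126421, 153143)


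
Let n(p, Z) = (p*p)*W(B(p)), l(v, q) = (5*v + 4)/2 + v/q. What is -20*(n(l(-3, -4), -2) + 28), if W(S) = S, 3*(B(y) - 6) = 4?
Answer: -23215/6 ≈ -3869.2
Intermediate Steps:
B(y) = 22/3 (B(y) = 6 + (1/3)*4 = 6 + 4/3 = 22/3)
l(v, q) = 2 + 5*v/2 + v/q (l(v, q) = (4 + 5*v)*(1/2) + v/q = (2 + 5*v/2) + v/q = 2 + 5*v/2 + v/q)
n(p, Z) = 22*p**2/3 (n(p, Z) = (p*p)*(22/3) = p**2*(22/3) = 22*p**2/3)
-20*(n(l(-3, -4), -2) + 28) = -20*(22*(2 + (5/2)*(-3) - 3/(-4))**2/3 + 28) = -20*(22*(2 - 15/2 - 3*(-1/4))**2/3 + 28) = -20*(22*(2 - 15/2 + 3/4)**2/3 + 28) = -20*(22*(-19/4)**2/3 + 28) = -20*((22/3)*(361/16) + 28) = -20*(3971/24 + 28) = -20*4643/24 = -23215/6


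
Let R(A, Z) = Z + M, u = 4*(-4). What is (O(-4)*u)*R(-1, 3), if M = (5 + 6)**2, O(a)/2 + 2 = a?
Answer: 23808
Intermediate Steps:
O(a) = -4 + 2*a
M = 121 (M = 11**2 = 121)
u = -16
R(A, Z) = 121 + Z (R(A, Z) = Z + 121 = 121 + Z)
(O(-4)*u)*R(-1, 3) = ((-4 + 2*(-4))*(-16))*(121 + 3) = ((-4 - 8)*(-16))*124 = -12*(-16)*124 = 192*124 = 23808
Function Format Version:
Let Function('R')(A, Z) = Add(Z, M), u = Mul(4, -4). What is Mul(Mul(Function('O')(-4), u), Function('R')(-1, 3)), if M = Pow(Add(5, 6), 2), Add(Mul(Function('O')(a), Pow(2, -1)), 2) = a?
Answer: 23808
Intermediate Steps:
Function('O')(a) = Add(-4, Mul(2, a))
M = 121 (M = Pow(11, 2) = 121)
u = -16
Function('R')(A, Z) = Add(121, Z) (Function('R')(A, Z) = Add(Z, 121) = Add(121, Z))
Mul(Mul(Function('O')(-4), u), Function('R')(-1, 3)) = Mul(Mul(Add(-4, Mul(2, -4)), -16), Add(121, 3)) = Mul(Mul(Add(-4, -8), -16), 124) = Mul(Mul(-12, -16), 124) = Mul(192, 124) = 23808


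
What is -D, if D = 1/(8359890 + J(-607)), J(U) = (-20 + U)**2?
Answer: -1/8753019 ≈ -1.1425e-7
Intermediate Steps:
D = 1/8753019 (D = 1/(8359890 + (-20 - 607)**2) = 1/(8359890 + (-627)**2) = 1/(8359890 + 393129) = 1/8753019 ≈ 1.1425e-7)
-D = -1*1/8753019 = -1/8753019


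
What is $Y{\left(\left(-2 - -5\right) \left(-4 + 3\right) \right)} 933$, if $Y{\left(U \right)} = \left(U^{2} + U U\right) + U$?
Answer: $13995$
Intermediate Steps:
$Y{\left(U \right)} = U + 2 U^{2}$ ($Y{\left(U \right)} = \left(U^{2} + U^{2}\right) + U = 2 U^{2} + U = U + 2 U^{2}$)
$Y{\left(\left(-2 - -5\right) \left(-4 + 3\right) \right)} 933 = \left(-2 - -5\right) \left(-4 + 3\right) \left(1 + 2 \left(-2 - -5\right) \left(-4 + 3\right)\right) 933 = \left(-2 + 5\right) \left(-1\right) \left(1 + 2 \left(-2 + 5\right) \left(-1\right)\right) 933 = 3 \left(-1\right) \left(1 + 2 \cdot 3 \left(-1\right)\right) 933 = - 3 \left(1 + 2 \left(-3\right)\right) 933 = - 3 \left(1 - 6\right) 933 = \left(-3\right) \left(-5\right) 933 = 15 \cdot 933 = 13995$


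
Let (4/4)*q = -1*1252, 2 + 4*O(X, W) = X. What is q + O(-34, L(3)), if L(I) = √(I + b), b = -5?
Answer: -1261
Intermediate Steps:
L(I) = √(-5 + I) (L(I) = √(I - 5) = √(-5 + I))
O(X, W) = -½ + X/4
q = -1252 (q = -1*1252 = -1252)
q + O(-34, L(3)) = -1252 + (-½ + (¼)*(-34)) = -1252 + (-½ - 17/2) = -1252 - 9 = -1261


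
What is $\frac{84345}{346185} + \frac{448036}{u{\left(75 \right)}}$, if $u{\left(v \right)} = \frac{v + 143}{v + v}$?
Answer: $\frac{775517326207}{2515611} \approx 3.0828 \cdot 10^{5}$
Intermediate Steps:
$u{\left(v \right)} = \frac{143 + v}{2 v}$
$\frac{84345}{346185} + \frac{448036}{u{\left(75 \right)}} = \frac{84345}{346185} + \frac{448036}{\frac{1}{2} \cdot \frac{1}{75} \left(143 + 75\right)} = 84345 \cdot \frac{1}{346185} + \frac{448036}{\frac{1}{2} \cdot \frac{1}{75} \cdot 218} = \frac{5623}{23079} + \frac{448036}{\frac{109}{75}} = \frac{5623}{23079} + 448036 \cdot \frac{75}{109} = \frac{5623}{23079} + \frac{33602700}{109} = \frac{775517326207}{2515611}$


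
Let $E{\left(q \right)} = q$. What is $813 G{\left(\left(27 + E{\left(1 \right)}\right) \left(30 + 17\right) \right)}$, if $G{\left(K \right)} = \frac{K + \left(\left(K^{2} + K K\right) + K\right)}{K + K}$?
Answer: $1070721$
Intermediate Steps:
$G{\left(K \right)} = \frac{2 K + 2 K^{2}}{2 K}$ ($G{\left(K \right)} = \frac{K + \left(\left(K^{2} + K^{2}\right) + K\right)}{2 K} = \left(K + \left(2 K^{2} + K\right)\right) \frac{1}{2 K} = \left(K + \left(K + 2 K^{2}\right)\right) \frac{1}{2 K} = \left(2 K + 2 K^{2}\right) \frac{1}{2 K} = \frac{2 K + 2 K^{2}}{2 K}$)
$813 G{\left(\left(27 + E{\left(1 \right)}\right) \left(30 + 17\right) \right)} = 813 \left(1 + \left(27 + 1\right) \left(30 + 17\right)\right) = 813 \left(1 + 28 \cdot 47\right) = 813 \left(1 + 1316\right) = 813 \cdot 1317 = 1070721$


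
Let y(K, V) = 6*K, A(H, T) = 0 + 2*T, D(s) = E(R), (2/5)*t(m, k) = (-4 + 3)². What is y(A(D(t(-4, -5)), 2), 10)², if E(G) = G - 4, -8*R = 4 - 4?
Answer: 576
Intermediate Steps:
R = 0 (R = -(4 - 4)/8 = -⅛*0 = 0)
t(m, k) = 5/2 (t(m, k) = 5*(-4 + 3)²/2 = (5/2)*(-1)² = (5/2)*1 = 5/2)
E(G) = -4 + G
D(s) = -4 (D(s) = -4 + 0 = -4)
A(H, T) = 2*T
y(A(D(t(-4, -5)), 2), 10)² = (6*(2*2))² = (6*4)² = 24² = 576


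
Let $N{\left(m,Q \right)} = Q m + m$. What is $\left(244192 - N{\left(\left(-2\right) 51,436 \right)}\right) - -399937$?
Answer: $688703$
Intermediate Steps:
$N{\left(m,Q \right)} = m + Q m$
$\left(244192 - N{\left(\left(-2\right) 51,436 \right)}\right) - -399937 = \left(244192 - \left(-2\right) 51 \left(1 + 436\right)\right) - -399937 = \left(244192 - \left(-102\right) 437\right) + 399937 = \left(244192 - -44574\right) + 399937 = \left(244192 + 44574\right) + 399937 = 288766 + 399937 = 688703$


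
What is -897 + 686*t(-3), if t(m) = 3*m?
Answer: -7071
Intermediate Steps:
-897 + 686*t(-3) = -897 + 686*(3*(-3)) = -897 + 686*(-9) = -897 - 6174 = -7071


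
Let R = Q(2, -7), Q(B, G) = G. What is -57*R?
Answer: 399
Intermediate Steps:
R = -7
-57*R = -57*(-7) = 399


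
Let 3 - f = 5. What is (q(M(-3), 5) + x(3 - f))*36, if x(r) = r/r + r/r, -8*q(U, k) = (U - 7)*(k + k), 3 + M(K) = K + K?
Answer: 792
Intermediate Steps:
f = -2 (f = 3 - 1*5 = 3 - 5 = -2)
M(K) = -3 + 2*K (M(K) = -3 + (K + K) = -3 + 2*K)
q(U, k) = -k*(-7 + U)/4 (q(U, k) = -(U - 7)*(k + k)/8 = -(-7 + U)*2*k/8 = -k*(-7 + U)/4)
x(r) = 2 (x(r) = 1 + 1 = 2)
(q(M(-3), 5) + x(3 - f))*36 = ((1/4)*5*(7 - (-3 + 2*(-3))) + 2)*36 = ((1/4)*5*(7 - (-3 - 6)) + 2)*36 = ((1/4)*5*(7 - 1*(-9)) + 2)*36 = ((1/4)*5*(7 + 9) + 2)*36 = ((1/4)*5*16 + 2)*36 = (20 + 2)*36 = 22*36 = 792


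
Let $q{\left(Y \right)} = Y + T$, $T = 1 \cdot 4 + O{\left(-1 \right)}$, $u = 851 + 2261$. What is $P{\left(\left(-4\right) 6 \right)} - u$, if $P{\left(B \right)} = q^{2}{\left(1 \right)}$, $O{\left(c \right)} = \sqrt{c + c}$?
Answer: $-3089 + 10 i \sqrt{2} \approx -3089.0 + 14.142 i$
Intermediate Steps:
$u = 3112$
$O{\left(c \right)} = \sqrt{2} \sqrt{c}$ ($O{\left(c \right)} = \sqrt{2 c} = \sqrt{2} \sqrt{c}$)
$T = 4 + i \sqrt{2}$ ($T = 1 \cdot 4 + \sqrt{2} \sqrt{-1} = 4 + \sqrt{2} i = 4 + i \sqrt{2} \approx 4.0 + 1.4142 i$)
$q{\left(Y \right)} = 4 + Y + i \sqrt{2}$ ($q{\left(Y \right)} = Y + \left(4 + i \sqrt{2}\right) = 4 + Y + i \sqrt{2}$)
$P{\left(B \right)} = \left(5 + i \sqrt{2}\right)^{2}$ ($P{\left(B \right)} = \left(4 + 1 + i \sqrt{2}\right)^{2} = \left(5 + i \sqrt{2}\right)^{2}$)
$P{\left(\left(-4\right) 6 \right)} - u = \left(5 + i \sqrt{2}\right)^{2} - 3112 = -3112 + \left(5 + i \sqrt{2}\right)^{2}$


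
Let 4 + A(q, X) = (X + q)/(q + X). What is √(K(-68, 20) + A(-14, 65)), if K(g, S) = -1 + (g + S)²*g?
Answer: 2*I*√39169 ≈ 395.82*I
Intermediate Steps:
K(g, S) = -1 + g*(S + g)² (K(g, S) = -1 + (S + g)²*g = -1 + g*(S + g)²)
A(q, X) = -3 (A(q, X) = -4 + (X + q)/(q + X) = -4 + (X + q)/(X + q) = -4 + 1 = -3)
√(K(-68, 20) + A(-14, 65)) = √((-1 - 68*(20 - 68)²) - 3) = √((-1 - 68*(-48)²) - 3) = √((-1 - 68*2304) - 3) = √((-1 - 156672) - 3) = √(-156673 - 3) = √(-156676) = 2*I*√39169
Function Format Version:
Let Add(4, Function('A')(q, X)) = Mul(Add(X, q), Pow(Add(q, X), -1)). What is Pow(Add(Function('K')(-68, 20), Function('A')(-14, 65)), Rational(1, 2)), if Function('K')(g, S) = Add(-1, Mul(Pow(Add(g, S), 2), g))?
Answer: Mul(2, I, Pow(39169, Rational(1, 2))) ≈ Mul(395.82, I)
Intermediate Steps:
Function('K')(g, S) = Add(-1, Mul(g, Pow(Add(S, g), 2))) (Function('K')(g, S) = Add(-1, Mul(Pow(Add(S, g), 2), g)) = Add(-1, Mul(g, Pow(Add(S, g), 2))))
Function('A')(q, X) = -3 (Function('A')(q, X) = Add(-4, Mul(Add(X, q), Pow(Add(q, X), -1))) = Add(-4, Mul(Add(X, q), Pow(Add(X, q), -1))) = Add(-4, 1) = -3)
Pow(Add(Function('K')(-68, 20), Function('A')(-14, 65)), Rational(1, 2)) = Pow(Add(Add(-1, Mul(-68, Pow(Add(20, -68), 2))), -3), Rational(1, 2)) = Pow(Add(Add(-1, Mul(-68, Pow(-48, 2))), -3), Rational(1, 2)) = Pow(Add(Add(-1, Mul(-68, 2304)), -3), Rational(1, 2)) = Pow(Add(Add(-1, -156672), -3), Rational(1, 2)) = Pow(Add(-156673, -3), Rational(1, 2)) = Pow(-156676, Rational(1, 2)) = Mul(2, I, Pow(39169, Rational(1, 2)))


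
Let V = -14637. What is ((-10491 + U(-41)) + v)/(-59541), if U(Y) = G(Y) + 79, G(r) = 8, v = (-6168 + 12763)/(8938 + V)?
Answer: 59298991/339324159 ≈ 0.17476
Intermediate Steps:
v = -6595/5699 (v = (-6168 + 12763)/(8938 - 14637) = 6595/(-5699) = 6595*(-1/5699) = -6595/5699 ≈ -1.1572)
U(Y) = 87 (U(Y) = 8 + 79 = 87)
((-10491 + U(-41)) + v)/(-59541) = ((-10491 + 87) - 6595/5699)/(-59541) = (-10404 - 6595/5699)*(-1/59541) = -59298991/5699*(-1/59541) = 59298991/339324159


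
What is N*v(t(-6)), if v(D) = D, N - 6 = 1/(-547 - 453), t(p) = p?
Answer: -17997/500 ≈ -35.994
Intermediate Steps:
N = 5999/1000 (N = 6 + 1/(-547 - 453) = 6 + 1/(-1000) = 6 - 1/1000 = 5999/1000 ≈ 5.9990)
N*v(t(-6)) = (5999/1000)*(-6) = -17997/500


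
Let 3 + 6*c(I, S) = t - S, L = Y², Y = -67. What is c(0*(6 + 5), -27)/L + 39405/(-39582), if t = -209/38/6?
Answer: -78549673/78970488 ≈ -0.99467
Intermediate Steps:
L = 4489 (L = (-67)² = 4489)
t = -11/12 (t = -209*1/38*(⅙) = -11/2*⅙ = -11/12 ≈ -0.91667)
c(I, S) = -47/72 - S/6 (c(I, S) = -½ + (-11/12 - S)/6 = -½ + (-11/72 - S/6) = -47/72 - S/6)
c(0*(6 + 5), -27)/L + 39405/(-39582) = (-47/72 - ⅙*(-27))/4489 + 39405/(-39582) = (-47/72 + 9/2)*(1/4489) + 39405*(-1/39582) = (277/72)*(1/4489) - 13135/13194 = 277/323208 - 13135/13194 = -78549673/78970488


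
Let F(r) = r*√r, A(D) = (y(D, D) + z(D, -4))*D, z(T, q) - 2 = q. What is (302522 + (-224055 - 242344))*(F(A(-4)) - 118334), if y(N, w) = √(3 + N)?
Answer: 19392220918 - 1311016*(2 - I)^(3/2) ≈ 1.9389e+10 + 2.8088e+6*I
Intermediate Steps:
z(T, q) = 2 + q
A(D) = D*(-2 + √(3 + D)) (A(D) = (√(3 + D) + (2 - 4))*D = (√(3 + D) - 2)*D = (-2 + √(3 + D))*D = D*(-2 + √(3 + D)))
F(r) = r^(3/2)
(302522 + (-224055 - 242344))*(F(A(-4)) - 118334) = (302522 + (-224055 - 242344))*((-4*(-2 + √(3 - 4)))^(3/2) - 118334) = (302522 - 466399)*((-4*(-2 + √(-1)))^(3/2) - 118334) = -163877*((-4*(-2 + I))^(3/2) - 118334) = -163877*((8 - 4*I)^(3/2) - 118334) = -163877*(-118334 + (8 - 4*I)^(3/2)) = 19392220918 - 163877*(8 - 4*I)^(3/2)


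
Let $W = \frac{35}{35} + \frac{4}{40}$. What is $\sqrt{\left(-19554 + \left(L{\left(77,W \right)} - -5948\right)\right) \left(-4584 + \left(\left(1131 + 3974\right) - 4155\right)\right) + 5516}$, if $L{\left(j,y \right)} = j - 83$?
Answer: $6 \sqrt{1374209} \approx 7033.6$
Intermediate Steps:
$W = \frac{11}{10}$ ($W = 35 \cdot \frac{1}{35} + 4 \cdot \frac{1}{40} = 1 + \frac{1}{10} = \frac{11}{10} \approx 1.1$)
$L{\left(j,y \right)} = -83 + j$
$\sqrt{\left(-19554 + \left(L{\left(77,W \right)} - -5948\right)\right) \left(-4584 + \left(\left(1131 + 3974\right) - 4155\right)\right) + 5516} = \sqrt{\left(-19554 + \left(\left(-83 + 77\right) - -5948\right)\right) \left(-4584 + \left(\left(1131 + 3974\right) - 4155\right)\right) + 5516} = \sqrt{\left(-19554 + \left(-6 + 5948\right)\right) \left(-4584 + \left(5105 - 4155\right)\right) + 5516} = \sqrt{\left(-19554 + 5942\right) \left(-4584 + 950\right) + 5516} = \sqrt{\left(-13612\right) \left(-3634\right) + 5516} = \sqrt{49466008 + 5516} = \sqrt{49471524} = 6 \sqrt{1374209}$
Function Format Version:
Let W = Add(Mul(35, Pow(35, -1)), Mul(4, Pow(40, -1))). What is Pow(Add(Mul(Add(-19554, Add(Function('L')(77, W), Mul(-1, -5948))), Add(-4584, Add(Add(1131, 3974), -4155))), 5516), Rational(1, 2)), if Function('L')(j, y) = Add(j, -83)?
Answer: Mul(6, Pow(1374209, Rational(1, 2))) ≈ 7033.6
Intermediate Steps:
W = Rational(11, 10) (W = Add(Mul(35, Rational(1, 35)), Mul(4, Rational(1, 40))) = Add(1, Rational(1, 10)) = Rational(11, 10) ≈ 1.1000)
Function('L')(j, y) = Add(-83, j)
Pow(Add(Mul(Add(-19554, Add(Function('L')(77, W), Mul(-1, -5948))), Add(-4584, Add(Add(1131, 3974), -4155))), 5516), Rational(1, 2)) = Pow(Add(Mul(Add(-19554, Add(Add(-83, 77), Mul(-1, -5948))), Add(-4584, Add(Add(1131, 3974), -4155))), 5516), Rational(1, 2)) = Pow(Add(Mul(Add(-19554, Add(-6, 5948)), Add(-4584, Add(5105, -4155))), 5516), Rational(1, 2)) = Pow(Add(Mul(Add(-19554, 5942), Add(-4584, 950)), 5516), Rational(1, 2)) = Pow(Add(Mul(-13612, -3634), 5516), Rational(1, 2)) = Pow(Add(49466008, 5516), Rational(1, 2)) = Pow(49471524, Rational(1, 2)) = Mul(6, Pow(1374209, Rational(1, 2)))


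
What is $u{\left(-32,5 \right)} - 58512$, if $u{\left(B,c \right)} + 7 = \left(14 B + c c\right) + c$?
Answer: $-58937$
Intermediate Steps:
$u{\left(B,c \right)} = -7 + c + c^{2} + 14 B$ ($u{\left(B,c \right)} = -7 + \left(\left(14 B + c c\right) + c\right) = -7 + \left(\left(14 B + c^{2}\right) + c\right) = -7 + \left(\left(c^{2} + 14 B\right) + c\right) = -7 + \left(c + c^{2} + 14 B\right) = -7 + c + c^{2} + 14 B$)
$u{\left(-32,5 \right)} - 58512 = \left(-7 + 5 + 5^{2} + 14 \left(-32\right)\right) - 58512 = \left(-7 + 5 + 25 - 448\right) - 58512 = -425 - 58512 = -58937$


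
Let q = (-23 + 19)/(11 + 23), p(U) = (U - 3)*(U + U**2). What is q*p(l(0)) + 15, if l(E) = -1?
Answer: 15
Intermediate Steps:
p(U) = (-3 + U)*(U + U**2)
q = -2/17 (q = -4/34 = -4*1/34 = -2/17 ≈ -0.11765)
q*p(l(0)) + 15 = -(-2)*(-3 + (-1)**2 - 2*(-1))/17 + 15 = -(-2)*(-3 + 1 + 2)/17 + 15 = -(-2)*0/17 + 15 = -2/17*0 + 15 = 0 + 15 = 15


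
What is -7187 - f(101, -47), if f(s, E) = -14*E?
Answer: -7845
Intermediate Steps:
-7187 - f(101, -47) = -7187 - (-14)*(-47) = -7187 - 1*658 = -7187 - 658 = -7845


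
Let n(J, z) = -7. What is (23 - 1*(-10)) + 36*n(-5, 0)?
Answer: -219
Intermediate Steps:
(23 - 1*(-10)) + 36*n(-5, 0) = (23 - 1*(-10)) + 36*(-7) = (23 + 10) - 252 = 33 - 252 = -219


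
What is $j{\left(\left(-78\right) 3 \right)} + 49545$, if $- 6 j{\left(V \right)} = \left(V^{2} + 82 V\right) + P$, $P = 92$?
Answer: $\frac{130805}{3} \approx 43602.0$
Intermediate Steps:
$j{\left(V \right)} = - \frac{46}{3} - \frac{41 V}{3} - \frac{V^{2}}{6}$ ($j{\left(V \right)} = - \frac{\left(V^{2} + 82 V\right) + 92}{6} = - \frac{92 + V^{2} + 82 V}{6} = - \frac{46}{3} - \frac{41 V}{3} - \frac{V^{2}}{6}$)
$j{\left(\left(-78\right) 3 \right)} + 49545 = \left(- \frac{46}{3} - \frac{41 \left(\left(-78\right) 3\right)}{3} - \frac{\left(\left(-78\right) 3\right)^{2}}{6}\right) + 49545 = \left(- \frac{46}{3} - -3198 - \frac{\left(-234\right)^{2}}{6}\right) + 49545 = \left(- \frac{46}{3} + 3198 - 9126\right) + 49545 = - \frac{17830}{3} + 49545 = \frac{130805}{3}$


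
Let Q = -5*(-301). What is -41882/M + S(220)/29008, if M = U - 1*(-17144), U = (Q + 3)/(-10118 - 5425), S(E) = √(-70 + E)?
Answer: -325485963/133233842 + 5*√6/29008 ≈ -2.4425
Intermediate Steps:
Q = 1505
U = -1508/15543 (U = (1505 + 3)/(-10118 - 5425) = 1508/(-15543) = 1508*(-1/15543) = -1508/15543 ≈ -0.097021)
M = 266467684/15543 (M = -1508/15543 - 1*(-17144) = -1508/15543 + 17144 = 266467684/15543 ≈ 17144.)
-41882/M + S(220)/29008 = -41882/266467684/15543 + √(-70 + 220)/29008 = -41882*15543/266467684 + √150*(1/29008) = -325485963/133233842 + (5*√6)*(1/29008) = -325485963/133233842 + 5*√6/29008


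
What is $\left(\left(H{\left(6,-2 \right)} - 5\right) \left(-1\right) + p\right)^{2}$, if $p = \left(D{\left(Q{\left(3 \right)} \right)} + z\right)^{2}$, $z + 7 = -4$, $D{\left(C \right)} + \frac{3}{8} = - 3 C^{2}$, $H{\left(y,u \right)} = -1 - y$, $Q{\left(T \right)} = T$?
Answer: $\frac{9028230289}{4096} \approx 2.2042 \cdot 10^{6}$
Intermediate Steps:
$D{\left(C \right)} = - \frac{3}{8} - 3 C^{2}$
$z = -11$ ($z = -7 - 4 = -11$)
$p = \frac{94249}{64}$ ($p = \left(\left(- \frac{3}{8} - 3 \cdot 3^{2}\right) - 11\right)^{2} = \left(\left(- \frac{3}{8} - 27\right) - 11\right)^{2} = \left(- \frac{219}{8} - 11\right)^{2} = \left(- \frac{307}{8}\right)^{2} = \frac{94249}{64} \approx 1472.6$)
$\left(\left(H{\left(6,-2 \right)} - 5\right) \left(-1\right) + p\right)^{2} = \left(\left(\left(-1 - 6\right) - 5\right) \left(-1\right) + \frac{94249}{64}\right)^{2} = \left(\left(-7 - 5\right) \left(-1\right) + \frac{94249}{64}\right)^{2} = \left(\left(-12\right) \left(-1\right) + \frac{94249}{64}\right)^{2} = \left(12 + \frac{94249}{64}\right)^{2} = \left(\frac{95017}{64}\right)^{2} = \frac{9028230289}{4096}$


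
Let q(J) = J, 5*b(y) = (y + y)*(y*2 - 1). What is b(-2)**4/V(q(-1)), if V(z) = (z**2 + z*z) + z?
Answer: 256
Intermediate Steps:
b(y) = 2*y*(-1 + 2*y)/5 (b(y) = ((y + y)*(y*2 - 1))/5 = ((2*y)*(2*y - 1))/5 = ((2*y)*(-1 + 2*y))/5 = (2*y*(-1 + 2*y))/5 = 2*y*(-1 + 2*y)/5)
V(z) = z + 2*z**2 (V(z) = (z**2 + z**2) + z = 2*z**2 + z = z + 2*z**2)
b(-2)**4/V(q(-1)) = ((2/5)*(-2)*(-1 + 2*(-2)))**4/((-(1 + 2*(-1)))) = ((2/5)*(-2)*(-1 - 4))**4/((-(1 - 2))) = ((2/5)*(-2)*(-5))**4/((-1*(-1))) = 4**4/1 = 256*1 = 256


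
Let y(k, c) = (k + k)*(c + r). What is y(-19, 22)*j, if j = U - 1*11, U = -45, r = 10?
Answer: 68096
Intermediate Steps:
j = -56 (j = -45 - 1*11 = -45 - 11 = -56)
y(k, c) = 2*k*(10 + c) (y(k, c) = (k + k)*(c + 10) = (2*k)*(10 + c) = 2*k*(10 + c))
y(-19, 22)*j = (2*(-19)*(10 + 22))*(-56) = (2*(-19)*32)*(-56) = -1216*(-56) = 68096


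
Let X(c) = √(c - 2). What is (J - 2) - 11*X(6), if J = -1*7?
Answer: -31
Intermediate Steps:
J = -7
X(c) = √(-2 + c)
(J - 2) - 11*X(6) = (-7 - 2) - 11*√(-2 + 6) = -9 - 11*√4 = -9 - 11*2 = -9 - 22 = -31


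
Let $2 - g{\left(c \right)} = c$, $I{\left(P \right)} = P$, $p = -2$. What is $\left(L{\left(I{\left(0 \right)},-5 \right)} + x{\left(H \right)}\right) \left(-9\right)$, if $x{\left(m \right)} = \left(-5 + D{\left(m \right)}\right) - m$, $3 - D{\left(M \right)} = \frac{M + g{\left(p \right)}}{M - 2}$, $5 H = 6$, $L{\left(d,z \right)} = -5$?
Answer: $\frac{153}{10} \approx 15.3$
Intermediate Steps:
$g{\left(c \right)} = 2 - c$
$H = \frac{6}{5}$ ($H = \frac{1}{5} \cdot 6 = \frac{6}{5} \approx 1.2$)
$D{\left(M \right)} = 3 - \frac{4 + M}{-2 + M}$ ($D{\left(M \right)} = 3 - \frac{M + \left(2 - -2\right)}{M - 2} = 3 - \frac{M + \left(2 + 2\right)}{-2 + M} = 3 - \frac{M + 4}{-2 + M} = 3 - \frac{4 + M}{-2 + M}$)
$x{\left(m \right)} = -5 - m + \frac{2 \left(-5 + m\right)}{-2 + m}$ ($x{\left(m \right)} = \left(-5 + \frac{2 \left(-5 + m\right)}{-2 + m}\right) - m = -5 - m + \frac{2 \left(-5 + m\right)}{-2 + m}$)
$\left(L{\left(I{\left(0 \right)},-5 \right)} + x{\left(H \right)}\right) \left(-9\right) = \left(-5 + \frac{6 \left(-1 - \frac{6}{5}\right)}{5 \left(-2 + \frac{6}{5}\right)}\right) \left(-9\right) = \left(-5 + \frac{6 \left(-1 - \frac{6}{5}\right)}{5 \left(- \frac{4}{5}\right)}\right) \left(-9\right) = \left(-5 + \frac{6}{5} \left(- \frac{5}{4}\right) \left(- \frac{11}{5}\right)\right) \left(-9\right) = \left(-5 + \frac{33}{10}\right) \left(-9\right) = \left(- \frac{17}{10}\right) \left(-9\right) = \frac{153}{10}$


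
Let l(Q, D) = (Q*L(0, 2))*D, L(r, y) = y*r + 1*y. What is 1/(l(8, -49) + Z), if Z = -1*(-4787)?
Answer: 1/4003 ≈ 0.00024981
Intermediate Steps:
Z = 4787
L(r, y) = y + r*y (L(r, y) = r*y + y = y + r*y)
l(Q, D) = 2*D*Q (l(Q, D) = (Q*(2*(1 + 0)))*D = (Q*(2*1))*D = (Q*2)*D = (2*Q)*D = 2*D*Q)
1/(l(8, -49) + Z) = 1/(2*(-49)*8 + 4787) = 1/(-784 + 4787) = 1/4003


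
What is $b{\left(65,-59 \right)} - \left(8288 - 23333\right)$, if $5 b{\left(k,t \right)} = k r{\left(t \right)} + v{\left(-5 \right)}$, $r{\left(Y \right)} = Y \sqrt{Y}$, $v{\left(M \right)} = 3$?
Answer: $\frac{75228}{5} - 767 i \sqrt{59} \approx 15046.0 - 5891.4 i$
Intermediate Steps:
$r{\left(Y \right)} = Y^{\frac{3}{2}}$
$b{\left(k,t \right)} = \frac{3}{5} + \frac{k t^{\frac{3}{2}}}{5}$ ($b{\left(k,t \right)} = \frac{k t^{\frac{3}{2}} + 3}{5} = \frac{3 + k t^{\frac{3}{2}}}{5} = \frac{3}{5} + \frac{k t^{\frac{3}{2}}}{5}$)
$b{\left(65,-59 \right)} - \left(8288 - 23333\right) = \left(\frac{3}{5} + \frac{1}{5} \cdot 65 \left(-59\right)^{\frac{3}{2}}\right) - \left(8288 - 23333\right) = \left(\frac{3}{5} + \frac{1}{5} \cdot 65 \left(- 59 i \sqrt{59}\right)\right) - \left(8288 - 23333\right) = \left(\frac{3}{5} - 767 i \sqrt{59}\right) - -15045 = \left(\frac{3}{5} - 767 i \sqrt{59}\right) + 15045 = \frac{75228}{5} - 767 i \sqrt{59}$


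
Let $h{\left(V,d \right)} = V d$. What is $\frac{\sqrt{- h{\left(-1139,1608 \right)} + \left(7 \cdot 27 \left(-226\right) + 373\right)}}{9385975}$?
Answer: $\frac{\sqrt{1789171}}{9385975} \approx 0.00014251$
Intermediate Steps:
$\frac{\sqrt{- h{\left(-1139,1608 \right)} + \left(7 \cdot 27 \left(-226\right) + 373\right)}}{9385975} = \frac{\sqrt{- \left(-1139\right) 1608 + \left(7 \cdot 27 \left(-226\right) + 373\right)}}{9385975} = \sqrt{\left(-1\right) \left(-1831512\right) + \left(189 \left(-226\right) + 373\right)} \frac{1}{9385975} = \sqrt{1831512 + \left(-42714 + 373\right)} \frac{1}{9385975} = \sqrt{1831512 - 42341} \cdot \frac{1}{9385975} = \sqrt{1789171} \cdot \frac{1}{9385975} = \frac{\sqrt{1789171}}{9385975}$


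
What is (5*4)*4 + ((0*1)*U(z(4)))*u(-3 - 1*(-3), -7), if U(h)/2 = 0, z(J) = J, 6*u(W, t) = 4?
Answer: 80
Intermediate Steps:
u(W, t) = ⅔ (u(W, t) = (⅙)*4 = ⅔)
U(h) = 0 (U(h) = 2*0 = 0)
(5*4)*4 + ((0*1)*U(z(4)))*u(-3 - 1*(-3), -7) = (5*4)*4 + ((0*1)*0)*(⅔) = 20*4 + (0*0)*(⅔) = 80 + 0*(⅔) = 80 + 0 = 80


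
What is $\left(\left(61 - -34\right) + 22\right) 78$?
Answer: $9126$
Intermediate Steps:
$\left(\left(61 - -34\right) + 22\right) 78 = \left(\left(61 + 34\right) + 22\right) 78 = \left(95 + 22\right) 78 = 117 \cdot 78 = 9126$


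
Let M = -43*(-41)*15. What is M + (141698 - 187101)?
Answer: -18958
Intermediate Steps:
M = 26445 (M = 1763*15 = 26445)
M + (141698 - 187101) = 26445 + (141698 - 187101) = 26445 - 45403 = -18958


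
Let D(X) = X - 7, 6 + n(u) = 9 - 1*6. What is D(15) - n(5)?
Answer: 11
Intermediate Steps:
n(u) = -3 (n(u) = -6 + (9 - 1*6) = -6 + (9 - 6) = -6 + 3 = -3)
D(X) = -7 + X
D(15) - n(5) = (-7 + 15) - 1*(-3) = 8 + 3 = 11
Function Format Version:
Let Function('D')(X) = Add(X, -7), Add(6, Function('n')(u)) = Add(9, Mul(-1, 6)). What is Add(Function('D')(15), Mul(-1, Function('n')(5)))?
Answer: 11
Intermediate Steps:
Function('n')(u) = -3 (Function('n')(u) = Add(-6, Add(9, Mul(-1, 6))) = Add(-6, Add(9, -6)) = Add(-6, 3) = -3)
Function('D')(X) = Add(-7, X)
Add(Function('D')(15), Mul(-1, Function('n')(5))) = Add(Add(-7, 15), Mul(-1, -3)) = Add(8, 3) = 11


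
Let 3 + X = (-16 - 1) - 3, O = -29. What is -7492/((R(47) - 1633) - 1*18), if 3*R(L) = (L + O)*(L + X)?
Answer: 7492/1507 ≈ 4.9715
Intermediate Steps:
X = -23 (X = -3 + ((-16 - 1) - 3) = -3 + (-17 - 3) = -3 - 20 = -23)
R(L) = (-29 + L)*(-23 + L)/3 (R(L) = ((L - 29)*(L - 23))/3 = ((-29 + L)*(-23 + L))/3 = (-29 + L)*(-23 + L)/3)
-7492/((R(47) - 1633) - 1*18) = -7492/(((667/3 - 52/3*47 + (⅓)*47²) - 1633) - 1*18) = -7492/(((667/3 - 2444/3 + (⅓)*2209) - 1633) - 18) = -7492/(((667/3 - 2444/3 + 2209/3) - 1633) - 18) = -7492/((144 - 1633) - 18) = -7492/(-1489 - 18) = -7492/(-1507) = -7492*(-1/1507) = 7492/1507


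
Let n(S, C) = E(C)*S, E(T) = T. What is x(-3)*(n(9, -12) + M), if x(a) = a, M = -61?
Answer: 507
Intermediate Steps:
n(S, C) = C*S
x(-3)*(n(9, -12) + M) = -3*(-12*9 - 61) = -3*(-108 - 61) = -3*(-169) = 507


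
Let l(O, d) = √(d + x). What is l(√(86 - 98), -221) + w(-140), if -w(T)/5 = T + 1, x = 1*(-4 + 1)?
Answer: 695 + 4*I*√14 ≈ 695.0 + 14.967*I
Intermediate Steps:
x = -3 (x = 1*(-3) = -3)
l(O, d) = √(-3 + d) (l(O, d) = √(d - 3) = √(-3 + d))
w(T) = -5 - 5*T (w(T) = -5*(T + 1) = -5*(1 + T) = -5 - 5*T)
l(√(86 - 98), -221) + w(-140) = √(-3 - 221) + (-5 - 5*(-140)) = √(-224) + (-5 + 700) = 4*I*√14 + 695 = 695 + 4*I*√14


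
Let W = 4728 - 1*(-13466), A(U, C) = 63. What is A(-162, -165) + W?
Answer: 18257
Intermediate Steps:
W = 18194 (W = 4728 + 13466 = 18194)
A(-162, -165) + W = 63 + 18194 = 18257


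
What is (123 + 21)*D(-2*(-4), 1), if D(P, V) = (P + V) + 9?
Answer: 2592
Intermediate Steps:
D(P, V) = 9 + P + V
(123 + 21)*D(-2*(-4), 1) = (123 + 21)*(9 - 2*(-4) + 1) = 144*(9 + 8 + 1) = 144*18 = 2592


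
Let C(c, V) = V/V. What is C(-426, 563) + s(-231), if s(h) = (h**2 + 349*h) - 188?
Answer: -27445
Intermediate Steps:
s(h) = -188 + h**2 + 349*h
C(c, V) = 1
C(-426, 563) + s(-231) = 1 + (-188 + (-231)**2 + 349*(-231)) = 1 + (-188 + 53361 - 80619) = 1 - 27446 = -27445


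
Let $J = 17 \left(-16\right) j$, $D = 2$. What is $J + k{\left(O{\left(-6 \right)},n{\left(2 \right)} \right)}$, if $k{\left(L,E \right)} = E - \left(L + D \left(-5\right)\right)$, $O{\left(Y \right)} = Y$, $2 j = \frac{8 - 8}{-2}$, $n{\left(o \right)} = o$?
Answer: $18$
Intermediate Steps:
$j = 0$ ($j = \frac{\left(8 - 8\right) \frac{1}{-2}}{2} = \frac{\left(8 - 8\right) \left(- \frac{1}{2}\right)}{2} = \frac{0 \left(- \frac{1}{2}\right)}{2} = \frac{1}{2} \cdot 0 = 0$)
$J = 0$ ($J = 17 \left(-16\right) 0 = \left(-272\right) 0 = 0$)
$k{\left(L,E \right)} = 10 + E - L$ ($k{\left(L,E \right)} = E - \left(L + 2 \left(-5\right)\right) = E - \left(L - 10\right) = E - \left(-10 + L\right) = 10 + E - L$)
$J + k{\left(O{\left(-6 \right)},n{\left(2 \right)} \right)} = 0 + \left(10 + 2 - -6\right) = 0 + \left(10 + 2 + 6\right) = 0 + 18 = 18$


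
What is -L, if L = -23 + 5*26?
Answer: -107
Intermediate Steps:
L = 107 (L = -23 + 130 = 107)
-L = -1*107 = -107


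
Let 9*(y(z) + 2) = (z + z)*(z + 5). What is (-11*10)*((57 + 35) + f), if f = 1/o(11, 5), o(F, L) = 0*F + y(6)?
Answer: -192445/19 ≈ -10129.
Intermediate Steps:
y(z) = -2 + 2*z*(5 + z)/9 (y(z) = -2 + ((z + z)*(z + 5))/9 = -2 + ((2*z)*(5 + z))/9 = -2 + (2*z*(5 + z))/9 = -2 + 2*z*(5 + z)/9)
o(F, L) = 38/3 (o(F, L) = 0*F + (-2 + (2/9)*6² + (10/9)*6) = 0 + (-2 + (2/9)*36 + 20/3) = 0 + (-2 + 8 + 20/3) = 0 + 38/3 = 38/3)
f = 3/38 (f = 1/(38/3) = 3/38 ≈ 0.078947)
(-11*10)*((57 + 35) + f) = (-11*10)*((57 + 35) + 3/38) = -110*(92 + 3/38) = -110*3499/38 = -192445/19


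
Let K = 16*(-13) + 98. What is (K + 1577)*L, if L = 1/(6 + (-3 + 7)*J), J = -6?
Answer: -163/2 ≈ -81.500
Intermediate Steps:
K = -110 (K = -208 + 98 = -110)
L = -1/18 (L = 1/(6 + (-3 + 7)*(-6)) = 1/(6 + 4*(-6)) = 1/(6 - 24) = 1/(-18) = -1/18 ≈ -0.055556)
(K + 1577)*L = (-110 + 1577)*(-1/18) = 1467*(-1/18) = -163/2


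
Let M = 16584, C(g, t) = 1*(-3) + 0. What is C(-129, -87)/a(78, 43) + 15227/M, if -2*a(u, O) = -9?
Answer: 4171/16584 ≈ 0.25151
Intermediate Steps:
a(u, O) = 9/2 (a(u, O) = -½*(-9) = 9/2)
C(g, t) = -3 (C(g, t) = -3 + 0 = -3)
C(-129, -87)/a(78, 43) + 15227/M = -3/9/2 + 15227/16584 = -3*2/9 + 15227*(1/16584) = -⅔ + 15227/16584 = 4171/16584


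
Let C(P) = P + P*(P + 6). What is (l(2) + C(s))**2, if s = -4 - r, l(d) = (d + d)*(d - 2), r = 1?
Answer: 100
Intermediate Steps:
l(d) = 2*d*(-2 + d) (l(d) = (2*d)*(-2 + d) = 2*d*(-2 + d))
s = -5 (s = -4 - 1*1 = -4 - 1 = -5)
C(P) = P + P*(6 + P)
(l(2) + C(s))**2 = (2*2*(-2 + 2) - 5*(7 - 5))**2 = (2*2*0 - 5*2)**2 = (0 - 10)**2 = (-10)**2 = 100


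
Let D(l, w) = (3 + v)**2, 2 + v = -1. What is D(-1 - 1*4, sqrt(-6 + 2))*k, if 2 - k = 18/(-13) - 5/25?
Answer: 0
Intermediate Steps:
v = -3 (v = -2 - 1 = -3)
D(l, w) = 0 (D(l, w) = (3 - 3)**2 = 0**2 = 0)
k = 233/65 (k = 2 - (18/(-13) - 5/25) = 2 - (18*(-1/13) - 5*1/25) = 2 - (-18/13 - 1/5) = 2 - 1*(-103/65) = 2 + 103/65 = 233/65 ≈ 3.5846)
D(-1 - 1*4, sqrt(-6 + 2))*k = 0*(233/65) = 0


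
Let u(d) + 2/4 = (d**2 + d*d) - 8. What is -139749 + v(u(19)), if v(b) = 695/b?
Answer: -199420433/1427 ≈ -1.3975e+5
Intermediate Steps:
u(d) = -17/2 + 2*d**2 (u(d) = -1/2 + ((d**2 + d*d) - 8) = -1/2 + ((d**2 + d**2) - 8) = -1/2 + (2*d**2 - 8) = -1/2 + (-8 + 2*d**2) = -17/2 + 2*d**2)
-139749 + v(u(19)) = -139749 + 695/(-17/2 + 2*19**2) = -139749 + 695/(-17/2 + 2*361) = -139749 + 695/(-17/2 + 722) = -139749 + 695/(1427/2) = -139749 + 695*(2/1427) = -139749 + 1390/1427 = -199420433/1427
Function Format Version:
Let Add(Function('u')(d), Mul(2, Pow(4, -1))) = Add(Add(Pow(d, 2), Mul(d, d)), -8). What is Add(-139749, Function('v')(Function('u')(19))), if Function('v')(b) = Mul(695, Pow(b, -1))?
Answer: Rational(-199420433, 1427) ≈ -1.3975e+5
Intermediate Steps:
Function('u')(d) = Add(Rational(-17, 2), Mul(2, Pow(d, 2))) (Function('u')(d) = Add(Rational(-1, 2), Add(Add(Pow(d, 2), Mul(d, d)), -8)) = Add(Rational(-1, 2), Add(Add(Pow(d, 2), Pow(d, 2)), -8)) = Add(Rational(-1, 2), Add(Mul(2, Pow(d, 2)), -8)) = Add(Rational(-1, 2), Add(-8, Mul(2, Pow(d, 2)))) = Add(Rational(-17, 2), Mul(2, Pow(d, 2))))
Add(-139749, Function('v')(Function('u')(19))) = Add(-139749, Mul(695, Pow(Add(Rational(-17, 2), Mul(2, Pow(19, 2))), -1))) = Add(-139749, Mul(695, Pow(Add(Rational(-17, 2), Mul(2, 361)), -1))) = Add(-139749, Mul(695, Pow(Add(Rational(-17, 2), 722), -1))) = Add(-139749, Mul(695, Pow(Rational(1427, 2), -1))) = Add(-139749, Mul(695, Rational(2, 1427))) = Add(-139749, Rational(1390, 1427)) = Rational(-199420433, 1427)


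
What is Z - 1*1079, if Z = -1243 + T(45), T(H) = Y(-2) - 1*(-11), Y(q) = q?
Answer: -2313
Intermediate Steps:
T(H) = 9 (T(H) = -2 - 1*(-11) = -2 + 11 = 9)
Z = -1234 (Z = -1243 + 9 = -1234)
Z - 1*1079 = -1234 - 1*1079 = -1234 - 1079 = -2313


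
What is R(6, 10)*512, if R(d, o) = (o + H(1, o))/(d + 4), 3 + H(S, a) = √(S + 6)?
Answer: 1792/5 + 256*√7/5 ≈ 493.86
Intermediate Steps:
H(S, a) = -3 + √(6 + S) (H(S, a) = -3 + √(S + 6) = -3 + √(6 + S))
R(d, o) = (-3 + o + √7)/(4 + d) (R(d, o) = (o + (-3 + √(6 + 1)))/(d + 4) = (o + (-3 + √7))/(4 + d) = (-3 + o + √7)/(4 + d))
R(6, 10)*512 = ((-3 + 10 + √7)/(4 + 6))*512 = ((7 + √7)/10)*512 = (7/10 + √7/10)*512 = 1792/5 + 256*√7/5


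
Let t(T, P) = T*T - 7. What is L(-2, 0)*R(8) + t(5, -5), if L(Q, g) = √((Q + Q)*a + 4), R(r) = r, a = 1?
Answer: 18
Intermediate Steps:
L(Q, g) = √(4 + 2*Q) (L(Q, g) = √((Q + Q)*1 + 4) = √((2*Q)*1 + 4) = √(2*Q + 4) = √(4 + 2*Q))
t(T, P) = -7 + T² (t(T, P) = T² - 7 = -7 + T²)
L(-2, 0)*R(8) + t(5, -5) = √(4 + 2*(-2))*8 + (-7 + 5²) = √(4 - 4)*8 + (-7 + 25) = √0*8 + 18 = 0*8 + 18 = 0 + 18 = 18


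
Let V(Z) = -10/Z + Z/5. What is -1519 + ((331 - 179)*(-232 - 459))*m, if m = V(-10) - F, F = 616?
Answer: 64803225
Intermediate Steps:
V(Z) = -10/Z + Z/5 (V(Z) = -10/Z + Z*(1/5) = -10/Z + Z/5)
m = -617 (m = (-10/(-10) + (1/5)*(-10)) - 1*616 = (-10*(-1/10) - 2) - 616 = (1 - 2) - 616 = -1 - 616 = -617)
-1519 + ((331 - 179)*(-232 - 459))*m = -1519 + ((331 - 179)*(-232 - 459))*(-617) = -1519 + (152*(-691))*(-617) = -1519 - 105032*(-617) = -1519 + 64804744 = 64803225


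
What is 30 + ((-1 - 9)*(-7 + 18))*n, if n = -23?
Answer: 2560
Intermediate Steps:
30 + ((-1 - 9)*(-7 + 18))*n = 30 + ((-1 - 9)*(-7 + 18))*(-23) = 30 - 10*11*(-23) = 30 - 110*(-23) = 30 + 2530 = 2560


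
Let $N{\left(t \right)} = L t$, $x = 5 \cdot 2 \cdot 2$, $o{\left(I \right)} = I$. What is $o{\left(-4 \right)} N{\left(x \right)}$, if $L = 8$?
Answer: $-640$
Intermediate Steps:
$x = 20$ ($x = 10 \cdot 2 = 20$)
$N{\left(t \right)} = 8 t$
$o{\left(-4 \right)} N{\left(x \right)} = - 4 \cdot 8 \cdot 20 = \left(-4\right) 160 = -640$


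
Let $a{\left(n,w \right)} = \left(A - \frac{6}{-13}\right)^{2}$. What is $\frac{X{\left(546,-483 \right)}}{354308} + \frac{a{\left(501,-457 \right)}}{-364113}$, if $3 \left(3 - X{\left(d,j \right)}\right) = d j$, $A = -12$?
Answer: $\frac{600168545797}{2422486349764} \approx 0.24775$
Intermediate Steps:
$X{\left(d,j \right)} = 3 - \frac{d j}{3}$
$a{\left(n,w \right)} = \frac{22500}{169}$ ($a{\left(n,w \right)} = \left(-12 - \frac{6}{-13}\right)^{2} = \left(-12 - - \frac{6}{13}\right)^{2} = \left(-12 + \frac{6}{13}\right)^{2} = \left(- \frac{150}{13}\right)^{2} = \frac{22500}{169}$)
$\frac{X{\left(546,-483 \right)}}{354308} + \frac{a{\left(501,-457 \right)}}{-364113} = \frac{3 - 182 \left(-483\right)}{354308} + \frac{22500}{169 \left(-364113\right)} = \left(3 + 87906\right) \frac{1}{354308} + \frac{22500}{169} \left(- \frac{1}{364113}\right) = 87909 \cdot \frac{1}{354308} - \frac{2500}{6837233} = \frac{87909}{354308} - \frac{2500}{6837233} = \frac{600168545797}{2422486349764}$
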